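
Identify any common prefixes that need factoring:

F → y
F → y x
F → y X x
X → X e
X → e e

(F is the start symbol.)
Yes, F has productions with common prefix 'y'

Left-factoring is needed when two productions for the same non-terminal
share a common prefix on the right-hand side.

Productions for F:
  F → y
  F → y x
  F → y X x
Productions for X:
  X → X e
  X → e e

Found common prefix 'y' in productions for F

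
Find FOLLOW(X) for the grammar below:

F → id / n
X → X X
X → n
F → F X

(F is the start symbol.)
To compute FOLLOW(X), find every occurrence of X on a right-hand side N → α X β: add FIRST(β) \ {ε}, and if β is empty or nullable also add FOLLOW(N). Iterate to a fixed point.

In X → X X: X is followed by X, add FIRST(X) \ {ε} = { 'n' }
In X → X X: X is at the end; this adds FOLLOW(X) to itself — nothing new
In F → F X: X is at the end, add FOLLOW(F)

The FOLLOW sets referred to above (computed the same way, to a fixed point):
  FOLLOW(F) = { $, 'n' }

Taking the union: FOLLOW(X) = { $, 'n' }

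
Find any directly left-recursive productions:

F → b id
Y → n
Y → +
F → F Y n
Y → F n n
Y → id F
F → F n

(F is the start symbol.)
Yes, F is left-recursive

F → b id: starts with b
Y → n: starts with n
Y → +: starts with '+'
F → F Y n: LEFT RECURSIVE (starts with F)
Y → F n n: starts with F
Y → id F: starts with id
F → F n: LEFT RECURSIVE (starts with F)

The grammar has direct left recursion on: F.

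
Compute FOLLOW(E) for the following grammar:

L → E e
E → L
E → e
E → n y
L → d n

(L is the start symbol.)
In L → E e: E is followed by e, add FIRST(e) \ {ε} = { 'e' }

Taking the union: FOLLOW(E) = { 'e' }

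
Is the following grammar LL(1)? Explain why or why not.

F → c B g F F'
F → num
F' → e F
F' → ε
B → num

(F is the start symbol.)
No. Predict set conflict for F': { 'e' }

Relevant sets:
  FOLLOW(F') = { $, 'e' }

For F:
  PREDICT(F → c B g F F') = { 'c' }
  PREDICT(F → num) = { 'num' }
For F':
  PREDICT(F' → e F) = { 'e' }
  PREDICT(F' → ε) = { $, 'e' }
B has a single production, so nothing to check there.

Conflict found: Predict set conflict for F': { 'e' }
The grammar is NOT LL(1).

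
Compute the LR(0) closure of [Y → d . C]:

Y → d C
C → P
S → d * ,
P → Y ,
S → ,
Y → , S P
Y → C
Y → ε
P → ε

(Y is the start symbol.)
To compute CLOSURE, for each item [A → α.Bβ] where B is a non-terminal, add [B → .γ] for all productions B → γ; repeat for the newly added items until nothing changes.

Start with: [Y → d . C]
  [Y → d . C] has the dot before C: add [C → . P]
  [C → . P] has the dot before P: add [P → . Y ,], [P → .]
  [P → . Y ,] has the dot before Y: add [Y → . d C], [Y → . , S P], [Y → . C], [Y → .]
No further items can be added.

CLOSURE = { [C → . P], [P → . Y ,], [P → .], [Y → . , S P], [Y → . C], [Y → . d C], [Y → .], [Y → d . C] }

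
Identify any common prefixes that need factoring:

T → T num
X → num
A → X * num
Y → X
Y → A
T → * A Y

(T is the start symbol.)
No, left-factoring is not needed

Left-factoring is needed when two productions for the same non-terminal
share a common prefix on the right-hand side.

Productions for T:
  T → T num
  T → * A Y
Productions for Y:
  Y → X
  Y → A

No common prefixes found.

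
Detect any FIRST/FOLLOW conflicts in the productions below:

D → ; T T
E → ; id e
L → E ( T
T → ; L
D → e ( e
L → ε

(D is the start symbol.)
Yes. L → E '(' T with FOLLOW(L) on { ';' }

A FIRST/FOLLOW conflict occurs when a non-terminal N has a nullable alternative N → β (β ⇒* ε) and another alternative N → α with FIRST(α) ∩ FOLLOW(N) ≠ ∅: on such a lookahead the parser cannot decide between expanding α and letting N vanish via β.

Nullable non-terminals: L.
FIRST sets used below: FIRST(E) = { ';' }

L: nullable alternative(s) L → ε; FOLLOW(L) = { $, ';' }
  L → E ( T: FIRST \ {ε} = { ';' } — overlaps FOLLOW(L) on { ';' }: CONFLICT
  L → ε: FIRST \ {ε} = { } — this is the only nullable alternative, skip

D, E, T have no nullable alternative, so no FIRST/FOLLOW check is needed there.

So the grammar has 1 FIRST/FOLLOW conflict (marked CONFLICT above).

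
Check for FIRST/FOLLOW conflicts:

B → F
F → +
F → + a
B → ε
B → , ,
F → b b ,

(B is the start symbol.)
No FIRST/FOLLOW conflicts.

A FIRST/FOLLOW conflict occurs when a non-terminal N has a nullable alternative N → β (β ⇒* ε) and another alternative N → α with FIRST(α) ∩ FOLLOW(N) ≠ ∅: on such a lookahead the parser cannot decide between expanding α and letting N vanish via β.

Nullable non-terminals: B.
FIRST sets used below: FIRST(F) = { '+', 'b' }

B: nullable alternative(s) B → ε; FOLLOW(B) = { $ }
  B → F: FIRST \ {ε} = { '+', 'b' } — disjoint from FOLLOW(B)
  B → ε: FIRST \ {ε} = { } — this is the only nullable alternative, skip
  B → , ,: FIRST \ {ε} = { ',' } — disjoint from FOLLOW(B)

F has no nullable alternative, so no FIRST/FOLLOW check is needed there.

No FIRST/FOLLOW conflicts found.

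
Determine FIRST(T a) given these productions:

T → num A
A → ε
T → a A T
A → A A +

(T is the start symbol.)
FIRST sets of the non-terminals involved (from the grammar, by fixed-point iteration):
  FIRST(T) = { 'a', 'num' }

To compute FIRST(T a), process the symbols left to right:
Symbol T is a non-terminal. Add FIRST(T) \ {ε} = { 'a', 'num' }
T is not nullable (ε ∉ FIRST(T)), so stop here.
FIRST(T a) = { 'a', 'num' }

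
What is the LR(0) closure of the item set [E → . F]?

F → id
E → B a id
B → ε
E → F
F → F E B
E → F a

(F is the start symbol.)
Start with: [E → . F]
  [E → . F] has the dot before F: add [F → . id], [F → . F E B]
No further items can be added.

CLOSURE = { [E → . F], [F → . F E B], [F → . id] }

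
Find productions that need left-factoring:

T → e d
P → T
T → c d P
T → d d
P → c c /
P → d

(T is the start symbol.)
No, left-factoring is not needed

Left-factoring is needed when two productions for the same non-terminal
share a common prefix on the right-hand side.

Productions for T:
  T → e d
  T → c d P
  T → d d
Productions for P:
  P → T
  P → c c /
  P → d

No common prefixes found.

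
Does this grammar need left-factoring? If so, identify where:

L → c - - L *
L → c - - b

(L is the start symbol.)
Left-factoring is needed when two productions for the same non-terminal
share a common prefix on the right-hand side.

Productions for L:
  L → c - - L *
  L → c - - b

Found common prefix 'c - -' in productions for L

Answer: Yes, L has productions with common prefix 'c - -'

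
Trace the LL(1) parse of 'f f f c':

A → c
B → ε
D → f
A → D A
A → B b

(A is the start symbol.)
LL(1) parsing maintains a stack (initially the start symbol over $) and the input. At each step: if the stack top is a terminal, match it against the current input token; if it is a non-terminal N, replace it with the RHS of M[N, lookahead] (the unique production whose predict set contains the lookahead).

Stack is shown with the top on the left.

Stack  Input      Action
------------------------
A $    f f f c $  output A → D A
D A $  f f f c $  output D → f
f A $  f f f c $  match 'f'
A $    f f c $    output A → D A
D A $  f f c $    output D → f
f A $  f f c $    match 'f'
A $    f c $      output A → D A
D A $  f c $      output D → f
f A $  f c $      match 'f'
A $    c $        output A → c
c $    c $        match 'c'
$      $          accept

The string is accepted.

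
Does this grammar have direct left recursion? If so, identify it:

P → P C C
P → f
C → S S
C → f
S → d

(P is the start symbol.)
P → P C C: LEFT RECURSIVE (starts with P)
P → f: starts with f
C → S S: starts with S
C → f: starts with f
S → d: starts with d

The grammar has direct left recursion on: P.

Answer: Yes, P is left-recursive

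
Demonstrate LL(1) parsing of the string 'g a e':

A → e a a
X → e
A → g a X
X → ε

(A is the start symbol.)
Stack is shown with the top on the left.

Stack    Input    Action
------------------------
A $      g a e $  output A → g a X
g a X $  g a e $  match 'g'
a X $    a e $    match 'a'
X $      e $      output X → e
e $      e $      match 'e'
$        $        accept

The string is accepted.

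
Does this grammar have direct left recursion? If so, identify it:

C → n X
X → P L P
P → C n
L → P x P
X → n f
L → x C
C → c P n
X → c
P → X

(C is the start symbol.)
Direct left recursion occurs when N → N α for some non-terminal N (the right-hand side begins with the left-hand side itself).

C → n X: starts with n
X → P L P: starts with P
P → C n: starts with C
L → P x P: starts with P
X → n f: starts with n
L → x C: starts with x
C → c P n: starts with c
X → c: starts with c
P → X: starts with X

No direct left recursion found.

Answer: No direct left recursion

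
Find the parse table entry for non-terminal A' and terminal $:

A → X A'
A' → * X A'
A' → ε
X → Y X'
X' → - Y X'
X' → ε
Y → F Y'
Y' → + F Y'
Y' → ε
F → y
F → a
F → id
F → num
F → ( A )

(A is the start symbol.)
A' → ε

To find M[A', $], we find productions for A' where $ is in the predict set (PREDICT(N → α) = (FIRST(α) \ {ε}) ∪ (FOLLOW(N) if α ⇒* ε)).

Relevant sets:
  FOLLOW(A') = { $, ')' }

A' → * X A': PREDICT = { '*' }
A' → ε: PREDICT = { $, ')' }
  $ is in predict set, so this production goes in M[A', $]

M[A', $] = A' → ε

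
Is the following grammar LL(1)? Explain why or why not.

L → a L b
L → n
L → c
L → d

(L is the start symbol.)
A grammar is LL(1) if for each non-terminal N with multiple productions, the predict sets of those productions are pairwise disjoint, where PREDICT(N → α) = (FIRST(α) \ {ε}) ∪ (FOLLOW(N) if α ⇒* ε).

For L:
  PREDICT(L → a L b) = { 'a' }
  PREDICT(L → n) = { 'n' }
  PREDICT(L → c) = { 'c' }
  PREDICT(L → d) = { 'd' }

All predict sets are disjoint. The grammar IS LL(1).

Answer: Yes, the grammar is LL(1).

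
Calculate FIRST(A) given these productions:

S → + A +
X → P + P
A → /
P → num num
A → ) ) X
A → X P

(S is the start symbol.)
To compute FIRST(A), examine every production with A on the left-hand side, reading each right-hand side left to right until a non-nullable symbol is reached.

FIRST sets of the other non-terminals involved (by the same procedure, iterated to a fixed point):
  FIRST(X) = { 'num' }

From A → /:
  - '/' is a terminal: add '/' and stop
From A → ) ) X:
  - ')' is a terminal: add ')' and stop
From A → X P:
  - X is a non-terminal: add FIRST(X) \ {ε} = { 'num' }
    X is not nullable, so stop

Collecting: FIRST(A) = { ')', '/', 'num' }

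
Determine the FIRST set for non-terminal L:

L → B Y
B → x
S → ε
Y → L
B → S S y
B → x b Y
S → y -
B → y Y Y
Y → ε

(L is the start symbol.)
To compute FIRST(L), examine every production with L on the left-hand side, reading each right-hand side left to right until a non-nullable symbol is reached.

FIRST sets of the other non-terminals involved (by the same procedure, iterated to a fixed point):
  FIRST(B) = { 'x', 'y' }

From L → B Y:
  - B is a non-terminal: add FIRST(B) \ {ε} = { 'x', 'y' }
    B is not nullable, so stop

Collecting: FIRST(L) = { 'x', 'y' }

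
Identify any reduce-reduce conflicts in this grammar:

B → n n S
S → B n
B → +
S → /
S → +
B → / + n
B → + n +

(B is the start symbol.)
Augment with B' → B and build the canonical LR(0) collection (I0 = CLOSURE({[B' → . B]}), then GOTO on every symbol after a dot until no new states appear). It has 15 states:
  I0: { [B → . + n +], [B → . +], [B → . / + n], [B → . n n S], [B' → . B] }  — shift
  I1: { [B → + . n +], [B → + .] }  — shift, reduce
  I2: { [B → / . + n] }  — shift
  I3: { [B' → B .] }  — accept
  I4: { [B → n . n S] }  — shift
  I5: { [B → . + n +], [B → . +], [B → . / + n], [B → . n n S], [B → n n . S], [S → . +], [S → . /], [S → . B n] }  — shift
  I6: { [B → + . n +], [B → + .], [S → + .] }  — shift, 2 reduces
  I7: { [B → / . + n], [S → / .] }  — shift, reduce
  I8: { [S → B . n] }  — shift
  I9: { [B → n n S .] }  — reduce
  I10: { [S → B n .] }  — reduce
  I11: { [B → / + . n] }  — shift
  I12: { [B → / + n .] }  — reduce
  I13: { [B → + n . +] }  — shift
  I14: { [B → + n + .] }  — reduce

I6 contains complete items [B → + .], [S → + .] — reduce-reduce conflict.

Answer: Yes — I6: [B → + .] vs [S → + .]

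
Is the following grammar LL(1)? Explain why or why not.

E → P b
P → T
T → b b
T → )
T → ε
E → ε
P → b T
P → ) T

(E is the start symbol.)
Relevant sets:
  FIRST(P) = { ')', 'b', ε }
  FIRST(T) = { ')', 'b', ε }
  FOLLOW(E) = { $ }
  FOLLOW(P) = { 'b' }
  FOLLOW(T) = { 'b' }

For E:
  PREDICT(E → P b) = { ')', 'b' }
  PREDICT(E → ε) = { $ }
For P:
  PREDICT(P → T) = { ')', 'b' }
  PREDICT(P → b T) = { 'b' }
  PREDICT(P → ')' T) = { ')' }
For T:
  PREDICT(T → b b) = { 'b' }
  PREDICT(T → ')') = { ')' }
  PREDICT(T → ε) = { 'b' }

Conflict found: Predict set conflict for P: { 'b' }
The grammar is NOT LL(1).

Answer: No. Predict set conflict for P: { 'b' }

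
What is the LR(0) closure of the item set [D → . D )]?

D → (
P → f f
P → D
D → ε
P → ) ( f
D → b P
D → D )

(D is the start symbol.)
{ [D → . (], [D → . D )], [D → . b P], [D → .] }

To compute CLOSURE, for each item [A → α.Bβ] where B is a non-terminal, add [B → .γ] for all productions B → γ; repeat for the newly added items until nothing changes.

Start with: [D → . D )]
  [D → . D )] has the dot before D: add [D → . (], [D → .], [D → . b P]
No further items can be added.

CLOSURE = { [D → . (], [D → . D )], [D → . b P], [D → .] }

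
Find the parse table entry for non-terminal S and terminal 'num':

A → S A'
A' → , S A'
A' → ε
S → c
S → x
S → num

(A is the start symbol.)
S → num

To find M[S, 'num'], we find productions for S where 'num' is in the predict set (PREDICT(N → α) = (FIRST(α) \ {ε}) ∪ (FOLLOW(N) if α ⇒* ε)).

S → c: PREDICT = { 'c' }
S → x: PREDICT = { 'x' }
S → num: PREDICT = { 'num' }
  'num' is in predict set, so this production goes in M[S, 'num']

M[S, 'num'] = S → num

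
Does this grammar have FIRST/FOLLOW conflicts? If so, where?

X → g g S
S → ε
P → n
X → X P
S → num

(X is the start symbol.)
Nullable non-terminals: S.

S: nullable alternative(s) S → ε; FOLLOW(S) = { $, 'n' }
  S → ε: FIRST \ {ε} = { } — this is the only nullable alternative, skip
  S → num: FIRST \ {ε} = { 'num' } — disjoint from FOLLOW(S)

P, X have no nullable alternative, so no FIRST/FOLLOW check is needed there.

No FIRST/FOLLOW conflicts found.

Answer: No FIRST/FOLLOW conflicts.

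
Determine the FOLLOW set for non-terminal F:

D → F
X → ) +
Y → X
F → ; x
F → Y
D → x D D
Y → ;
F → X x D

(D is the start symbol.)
To compute FOLLOW(F), find every occurrence of F on a right-hand side N → α F β: add FIRST(β) \ {ε}, and if β is empty or nullable also add FOLLOW(N). Iterate to a fixed point.

In D → F: F is at the end, add FOLLOW(D)

The FOLLOW sets referred to above (computed the same way, to a fixed point):
  FOLLOW(D) = { $, ')', ';', 'x' }

Taking the union: FOLLOW(F) = { $, ')', ';', 'x' }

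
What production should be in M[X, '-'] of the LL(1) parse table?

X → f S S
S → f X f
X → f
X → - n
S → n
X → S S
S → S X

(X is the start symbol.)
To find M[X, '-'], we find productions for X where '-' is in the predict set (PREDICT(N → α) = (FIRST(α) \ {ε}) ∪ (FOLLOW(N) if α ⇒* ε)).

Relevant sets:
  FIRST(S) = { 'f', 'n' }

X → f S S: PREDICT = { 'f' }
X → f: PREDICT = { 'f' }
X → - n: PREDICT = { '-' }
  '-' is in predict set, so this production goes in M[X, '-']
X → S S: PREDICT = { 'f', 'n' }

M[X, '-'] = X → - n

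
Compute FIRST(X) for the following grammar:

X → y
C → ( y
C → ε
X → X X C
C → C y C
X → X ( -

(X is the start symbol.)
{ 'y' }

From X → y:
  - y is a terminal: add 'y' and stop
From X → X X C:
  - X is the symbol being defined: contributes nothing new
    X is not nullable, so stop
From X → X ( -:
  - X is the symbol being defined: contributes nothing new
    X is not nullable, so stop

Collecting: FIRST(X) = { 'y' }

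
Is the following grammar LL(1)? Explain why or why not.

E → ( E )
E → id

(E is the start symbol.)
A grammar is LL(1) if for each non-terminal N with multiple productions, the predict sets of those productions are pairwise disjoint, where PREDICT(N → α) = (FIRST(α) \ {ε}) ∪ (FOLLOW(N) if α ⇒* ε).

For E:
  PREDICT(E → '(' E ')') = { '(' }
  PREDICT(E → id) = { 'id' }

All predict sets are disjoint. The grammar IS LL(1).

Answer: Yes, the grammar is LL(1).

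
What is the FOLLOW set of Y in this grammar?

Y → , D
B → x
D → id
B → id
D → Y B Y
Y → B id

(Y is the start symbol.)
To compute FOLLOW(Y), find every occurrence of Y on a right-hand side N → α Y β: add FIRST(β) \ {ε}, and if β is empty or nullable also add FOLLOW(N). Iterate to a fixed point.

Y is the start symbol, so $ ∈ FOLLOW(Y).
In D → Y B Y: Y is followed by B Y, add FIRST(B Y) \ {ε} = { 'id', 'x' }
In D → Y B Y: Y is at the end, add FOLLOW(D)

The FOLLOW sets referred to above (computed the same way, to a fixed point):
  FOLLOW(D) = { $, 'id', 'x' }

Taking the union: FOLLOW(Y) = { $, 'id', 'x' }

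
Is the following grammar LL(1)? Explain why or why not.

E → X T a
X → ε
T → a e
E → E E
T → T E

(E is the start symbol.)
No. Predict set conflict for E: { 'a' }

A grammar is LL(1) if for each non-terminal N with multiple productions, the predict sets of those productions are pairwise disjoint, where PREDICT(N → α) = (FIRST(α) \ {ε}) ∪ (FOLLOW(N) if α ⇒* ε).

Relevant sets:
  FIRST(X) = { ε }
  FIRST(T) = { 'a' }
  FIRST(E) = { 'a' }

For E:
  PREDICT(E → X T a) = { 'a' }
  PREDICT(E → E E) = { 'a' }
For T:
  PREDICT(T → a e) = { 'a' }
  PREDICT(T → T E) = { 'a' }
X has a single production, so nothing to check there.

Conflict found: Predict set conflict for E: { 'a' }
The grammar is NOT LL(1).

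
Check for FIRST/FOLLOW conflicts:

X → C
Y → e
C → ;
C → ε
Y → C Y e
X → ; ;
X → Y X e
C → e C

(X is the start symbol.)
A FIRST/FOLLOW conflict occurs when a non-terminal N has a nullable alternative N → β (β ⇒* ε) and another alternative N → α with FIRST(α) ∩ FOLLOW(N) ≠ ∅: on such a lookahead the parser cannot decide between expanding α and letting N vanish via β.

Nullable non-terminals: C, X.
FIRST sets used below: FIRST(C) = { ';', 'e', ε }, FIRST(Y) = { ';', 'e' }

C: nullable alternative(s) C → ε; FOLLOW(C) = { $, ';', 'e' }
  C → ;: FIRST \ {ε} = { ';' } — overlaps FOLLOW(C) on { ';' }: CONFLICT
  C → ε: FIRST \ {ε} = { } — this is the only nullable alternative, skip
  C → e C: FIRST \ {ε} = { 'e' } — overlaps FOLLOW(C) on { 'e' }: CONFLICT

X: nullable alternative(s) X → C; FOLLOW(X) = { $, 'e' }
  X → C: FIRST \ {ε} = { ';', 'e' } — this is the only nullable alternative, skip
  X → ; ;: FIRST \ {ε} = { ';' } — disjoint from FOLLOW(X)
  X → Y X e: FIRST \ {ε} = { ';', 'e' } — overlaps FOLLOW(X) on { 'e' }: CONFLICT

Y has no nullable alternative, so no FIRST/FOLLOW check is needed there.

So the grammar has 3 FIRST/FOLLOW conflicts (marked CONFLICT above).

Answer: Yes. X → Y X e with FOLLOW(X) on { 'e' }; C → ';' with FOLLOW(C) on { ';' }; C → e C with FOLLOW(C) on { 'e' }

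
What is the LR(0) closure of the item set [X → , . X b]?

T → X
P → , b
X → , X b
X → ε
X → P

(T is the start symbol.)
{ [P → . , b], [X → , . X b], [X → . , X b], [X → . P], [X → .] }

To compute CLOSURE, for each item [A → α.Bβ] where B is a non-terminal, add [B → .γ] for all productions B → γ; repeat for the newly added items until nothing changes.

Start with: [X → , . X b]
  [X → , . X b] has the dot before X: add [X → . , X b], [X → .], [X → . P]
  [X → . P] has the dot before P: add [P → . , b]
No further items can be added.

CLOSURE = { [P → . , b], [X → , . X b], [X → . , X b], [X → . P], [X → .] }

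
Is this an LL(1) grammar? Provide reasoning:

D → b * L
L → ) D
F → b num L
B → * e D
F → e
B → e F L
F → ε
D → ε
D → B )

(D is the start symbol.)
Yes, the grammar is LL(1).

Relevant sets:
  FIRST(B) = { '*', 'e' }
  FOLLOW(D) = { $, ')' }
  FOLLOW(F) = { ')' }

For D:
  PREDICT(D → b '*' L) = { 'b' }
  PREDICT(D → ε) = { $, ')' }
  PREDICT(D → B ')') = { '*', 'e' }
For F:
  PREDICT(F → b num L) = { 'b' }
  PREDICT(F → e) = { 'e' }
  PREDICT(F → ε) = { ')' }
For B:
  PREDICT(B → '*' e D) = { '*' }
  PREDICT(B → e F L) = { 'e' }
L has a single production, so nothing to check there.

All predict sets are disjoint. The grammar IS LL(1).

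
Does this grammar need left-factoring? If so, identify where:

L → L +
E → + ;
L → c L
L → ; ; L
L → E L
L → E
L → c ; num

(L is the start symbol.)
Yes, L has productions with common prefix 'c'; L has productions with common prefix 'E'

Left-factoring is needed when two productions for the same non-terminal
share a common prefix on the right-hand side.

Productions for L:
  L → L +
  L → c L
  L → ; ; L
  L → E L
  L → E
  L → c ; num

Found common prefix 'c' in productions for L
Found common prefix 'E' in productions for L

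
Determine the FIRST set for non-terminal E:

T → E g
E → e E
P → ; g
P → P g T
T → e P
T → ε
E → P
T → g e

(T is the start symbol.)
FIRST sets of the other non-terminals involved (by the same procedure, iterated to a fixed point):
  FIRST(P) = { ';' }

From E → e E:
  - e is a terminal: add 'e' and stop
From E → P:
  - P is a non-terminal: add FIRST(P) \ {ε} = { ';' }
    P is not nullable, so stop

Collecting: FIRST(E) = { ';', 'e' }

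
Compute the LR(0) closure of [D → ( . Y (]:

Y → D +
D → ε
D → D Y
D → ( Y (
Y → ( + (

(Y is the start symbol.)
{ [D → ( . Y (], [D → . ( Y (], [D → . D Y], [D → .], [Y → . ( + (], [Y → . D +] }

To compute CLOSURE, for each item [A → α.Bβ] where B is a non-terminal, add [B → .γ] for all productions B → γ; repeat for the newly added items until nothing changes.

Start with: [D → ( . Y (]
  [D → ( . Y (] has the dot before Y: add [Y → . D +], [Y → . ( + (]
  [Y → . D +] has the dot before D: add [D → .], [D → . D Y], [D → . ( Y (]
No further items can be added.

CLOSURE = { [D → ( . Y (], [D → . ( Y (], [D → . D Y], [D → .], [Y → . ( + (], [Y → . D +] }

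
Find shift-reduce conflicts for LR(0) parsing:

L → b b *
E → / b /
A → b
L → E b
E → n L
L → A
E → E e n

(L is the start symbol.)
Yes — I5: [A → b .] vs [L → b . b *]

Augment with L' → L and build the canonical LR(0) collection (I0 = CLOSURE({[L' → . L]}), then GOTO on every symbol after a dot until no new states appear). It has 15 states:
  I0: { [A → . b], [E → . / b /], [E → . E e n], [E → . n L], [L → . A], [L → . E b], [L → . b b *], [L' → . L] }  — shift
  I1: { [E → / . b /] }  — shift
  I2: { [L → A .] }  — reduce
  I3: { [E → E . e n], [L → E . b] }  — shift
  I4: { [L' → L .] }  — accept
  I5: { [A → b .], [L → b . b *] }  — shift, reduce
  I6: { [A → . b], [E → . / b /], [E → . E e n], [E → . n L], [E → n . L], [L → . A], [L → . E b], [L → . b b *] }  — shift
  I7: { [E → n L .] }  — reduce
  I8: { [L → b b . *] }  — shift
  I9: { [L → b b * .] }  — reduce
  I10: { [L → E b .] }  — reduce
  I11: { [E → E e . n] }  — shift
  I12: { [E → E e n .] }  — reduce
  I13: { [E → / b . /] }  — shift
  I14: { [E → / b / .] }  — reduce

I5 contains reduce item [A → b .] and shift item [L → b . b *] — shift-reduce conflict.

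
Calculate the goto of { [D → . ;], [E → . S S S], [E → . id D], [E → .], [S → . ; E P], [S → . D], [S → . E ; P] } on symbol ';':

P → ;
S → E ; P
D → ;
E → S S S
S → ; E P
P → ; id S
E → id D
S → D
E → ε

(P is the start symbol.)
GOTO(I, ';') = CLOSURE({ [A → αX.β] : [A → α.Xβ] ∈ I, X = ';' })

Items with dot before ';', with the dot advanced:
  [D → . ;] → [D → ; .]
  [S → . ; E P] → [S → ; . E P]
Closure of the advanced items:
  [S → ; . E P] has the dot before E: add [E → . S S S], [E → . id D], [E → .]
  [E → . S S S] has the dot before S: add [S → . E ; P], [S → . ; E P], [S → . D]
  [S → . D] has the dot before D: add [D → . ;]

GOTO = { [D → . ;], [D → ; .], [E → . S S S], [E → . id D], [E → .], [S → . ; E P], [S → . D], [S → . E ; P], [S → ; . E P] }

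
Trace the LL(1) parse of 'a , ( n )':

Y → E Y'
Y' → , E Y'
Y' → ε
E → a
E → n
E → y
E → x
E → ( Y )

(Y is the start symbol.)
Stack is shown with the top on the left.

Stack        Input        Action
--------------------------------
Y $          a , ( n ) $  output Y → E Y'
E Y' $       a , ( n ) $  output E → a
a Y' $       a , ( n ) $  match 'a'
Y' $         , ( n ) $    output Y' → , E Y'
, E Y' $     , ( n ) $    match ','
E Y' $       ( n ) $      output E → ( Y )
( Y ) Y' $   ( n ) $      match '('
Y ) Y' $     n ) $        output Y → E Y'
E Y' ) Y' $  n ) $        output E → n
n Y' ) Y' $  n ) $        match 'n'
Y' ) Y' $    ) $          output Y' → ε
) Y' $       ) $          match ')'
Y' $         $            output Y' → ε
$            $            accept

The string is accepted.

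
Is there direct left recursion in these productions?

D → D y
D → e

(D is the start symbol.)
D → D y: LEFT RECURSIVE (starts with D)
D → e: starts with e

The grammar has direct left recursion on: D.

Answer: Yes, D is left-recursive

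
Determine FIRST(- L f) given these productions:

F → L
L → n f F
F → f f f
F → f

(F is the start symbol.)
{ '-' }

To compute FIRST(- L f), process the symbols left to right:
Symbol - is a terminal. Add '-' and stop.
FIRST(- L f) = { '-' }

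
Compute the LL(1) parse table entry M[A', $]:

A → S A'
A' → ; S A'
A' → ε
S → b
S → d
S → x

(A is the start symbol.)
To find M[A', $], we find productions for A' where $ is in the predict set (PREDICT(N → α) = (FIRST(α) \ {ε}) ∪ (FOLLOW(N) if α ⇒* ε)).

Relevant sets:
  FOLLOW(A') = { $ }

A' → ; S A': PREDICT = { ';' }
A' → ε: PREDICT = { $ }
  $ is in predict set, so this production goes in M[A', $]

M[A', $] = A' → ε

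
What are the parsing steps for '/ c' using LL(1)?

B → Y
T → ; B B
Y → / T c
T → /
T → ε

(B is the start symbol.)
Stack is shown with the top on the left.

Stack    Input  Action
----------------------
B $      / c $  output B → Y
Y $      / c $  output Y → / T c
/ T c $  / c $  match '/'
T c $    c $    output T → ε
c $      c $    match 'c'
$        $      accept

The string is accepted.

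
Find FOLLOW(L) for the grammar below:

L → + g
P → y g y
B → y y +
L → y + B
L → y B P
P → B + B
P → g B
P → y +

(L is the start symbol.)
To compute FOLLOW(L), find every occurrence of L on a right-hand side N → α L β: add FIRST(β) \ {ε}, and if β is empty or nullable also add FOLLOW(N). Iterate to a fixed point.

L is the start symbol, so $ ∈ FOLLOW(L).
L does not occur on any right-hand side.

Taking the union: FOLLOW(L) = { $ }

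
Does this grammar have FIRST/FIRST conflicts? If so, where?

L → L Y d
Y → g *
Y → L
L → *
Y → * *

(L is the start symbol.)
Yes. L → L Y d / L → '*' on { '*' }; Y → L / Y → '*' '*' on { '*' }

A FIRST/FIRST conflict occurs when two productions N → α and N → β for the same non-terminal have FIRST(α) ∩ FIRST(β) ≠ ∅ (with ε ∈ FIRST of a nullable right-hand side, so two nullable alternatives also conflict).

FIRST sets of the non-terminals at (or reachable through a nullable prefix from) the front of some alternative:
  FIRST(L) = { '*' }

Productions for L:
  L → L Y d: FIRST = { '*' }
  L → *: FIRST = { '*' }
Productions for Y:
  Y → g *: FIRST = { 'g' }
  Y → L: FIRST = { '*' }
  Y → * *: FIRST = { '*' }

Conflict for L: L → L Y d and L → *
  Overlap: { '*' }
Conflict for Y: Y → L and Y → * *
  Overlap: { '*' }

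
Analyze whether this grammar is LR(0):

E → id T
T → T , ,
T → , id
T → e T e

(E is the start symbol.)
Augment with E' → E and build the canonical LR(0) collection (I0 = CLOSURE({[E' → . E]}), then GOTO on every symbol after a dot until no new states appear). It has 11 states:
  I0: { [E → . id T], [E' → . E] }  — shift
  I1: { [E' → E .] }  — accept
  I2: { [E → id . T], [T → . , id], [T → . T , ,], [T → . e T e] }  — shift
  I3: { [T → , . id] }  — shift
  I4: { [E → id T .], [T → T . , ,] }  — shift, reduce
  I5: { [T → . , id], [T → . T , ,], [T → . e T e], [T → e . T e] }  — shift
  I6: { [T → T . , ,], [T → e T . e] }  — shift
  I7: { [T → T , . ,] }  — shift
  I8: { [T → e T e .] }  — reduce
  I9: { [T → T , , .] }  — reduce
  I10: { [T → , id .] }  — reduce

Conflict in state I4:
  Shift-reduce conflict between [E → id T .] and [T → T . , ,]
So the grammar is NOT LR(0).

Answer: No. Shift-reduce conflict between [E → id T .] and [T → T . , ,]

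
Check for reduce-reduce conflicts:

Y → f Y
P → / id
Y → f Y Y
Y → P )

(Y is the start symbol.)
Augment with Y' → Y and build the canonical LR(0) collection (I0 = CLOSURE({[Y' → . Y]}), then GOTO on every symbol after a dot until no new states appear). It has 9 states:
  I0: { [P → . / id], [Y → . P )], [Y → . f Y Y], [Y → . f Y], [Y' → . Y] }  — shift
  I1: { [P → / . id] }  — shift
  I2: { [Y → P . )] }  — shift
  I3: { [Y' → Y .] }  — accept
  I4: { [P → . / id], [Y → . P )], [Y → . f Y Y], [Y → . f Y], [Y → f . Y Y], [Y → f . Y] }  — shift
  I5: { [P → . / id], [Y → . P )], [Y → . f Y Y], [Y → . f Y], [Y → f Y . Y], [Y → f Y .] }  — shift, reduce
  I6: { [Y → f Y Y .] }  — reduce
  I7: { [Y → P ) .] }  — reduce
  I8: { [P → / id .] }  — reduce

No state contains more than one complete item.

Answer: No reduce-reduce conflicts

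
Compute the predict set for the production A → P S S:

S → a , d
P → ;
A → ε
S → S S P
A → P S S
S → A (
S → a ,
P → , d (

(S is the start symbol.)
PREDICT(A → P S S) = (FIRST(RHS) \ {ε}) ∪ (FOLLOW(A) if ε ∈ FIRST(RHS), i.e. RHS ⇒* ε)
FIRST(P) = { ',', ';' }
FIRST(P S S) = { ',', ';' }
ε ∉ FIRST(P S S), so FOLLOW(A) is not added.
PREDICT(A → P S S) = { ',', ';' }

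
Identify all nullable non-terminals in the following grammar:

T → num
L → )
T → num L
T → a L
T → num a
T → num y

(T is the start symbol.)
There are no ε-productions, so no non-terminal can derive ε.
No non-terminals are nullable.

Answer: None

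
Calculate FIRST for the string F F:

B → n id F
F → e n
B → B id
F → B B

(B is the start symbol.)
FIRST sets of the non-terminals involved (from the grammar, by fixed-point iteration):
  FIRST(F) = { 'e', 'n' }

To compute FIRST(F F), process the symbols left to right:
Symbol F is a non-terminal. Add FIRST(F) \ {ε} = { 'e', 'n' }
F is not nullable (ε ∉ FIRST(F)), so stop here.
FIRST(F F) = { 'e', 'n' }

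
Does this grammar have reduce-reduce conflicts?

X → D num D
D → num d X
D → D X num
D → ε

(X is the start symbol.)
Yes — I8: [D → .] vs [X → D num D .]

A reduce-reduce conflict occurs when an LR(0) state has two complete items [A → α .] and [B → β .] — both call for a reduction, and with no lookahead the parser cannot choose between them.

Augment with X' → X and build the canonical LR(0) collection (I0 = CLOSURE({[X' → . X]}), then GOTO on every symbol after a dot until no new states appear). It has 10 states:
  I0: { [D → . D X num], [D → . num d X], [D → .], [X → . D num D], [X' → . X] }  — shift, reduce
  I1: { [D → . D X num], [D → . num d X], [D → .], [D → D . X num], [X → . D num D], [X → D . num D] }  — shift, reduce
  I2: { [X' → X .] }  — accept
  I3: { [D → num . d X] }  — shift
  I4: { [D → . D X num], [D → . num d X], [D → .], [D → num d . X], [X → . D num D] }  — shift, reduce
  I5: { [D → num d X .] }  — reduce
  I6: { [D → D X . num] }  — shift
  I7: { [D → . D X num], [D → . num d X], [D → .], [D → num . d X], [X → D num . D] }  — shift, reduce
  I8: { [D → . D X num], [D → . num d X], [D → .], [D → D . X num], [X → . D num D], [X → D num D .] }  — shift, 2 reduces
  I9: { [D → D X num .] }  — reduce

I8 contains complete items [D → .], [X → D num D .] — reduce-reduce conflict.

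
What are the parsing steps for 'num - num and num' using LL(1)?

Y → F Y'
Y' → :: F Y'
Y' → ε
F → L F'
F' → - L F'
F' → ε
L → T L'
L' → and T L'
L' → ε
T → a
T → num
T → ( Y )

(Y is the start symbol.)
LL(1) parsing maintains a stack (initially the start symbol over $) and the input. At each step: if the stack top is a terminal, match it against the current input token; if it is a non-terminal N, replace it with the RHS of M[N, lookahead] (the unique production whose predict set contains the lookahead).

Stack is shown with the top on the left.

Stack             Input                Action
---------------------------------------------
Y $               num - num and num $  output Y → F Y'
F Y' $            num - num and num $  output F → L F'
L F' Y' $         num - num and num $  output L → T L'
T L' F' Y' $      num - num and num $  output T → num
num L' F' Y' $    num - num and num $  match 'num'
L' F' Y' $        - num and num $      output L' → ε
F' Y' $           - num and num $      output F' → - L F'
- L F' Y' $       - num and num $      match '-'
L F' Y' $         num and num $        output L → T L'
T L' F' Y' $      num and num $        output T → num
num L' F' Y' $    num and num $        match 'num'
L' F' Y' $        and num $            output L' → and T L'
and T L' F' Y' $  and num $            match 'and'
T L' F' Y' $      num $                output T → num
num L' F' Y' $    num $                match 'num'
L' F' Y' $        $                    output L' → ε
F' Y' $           $                    output F' → ε
Y' $              $                    output Y' → ε
$                 $                    accept

The string is accepted.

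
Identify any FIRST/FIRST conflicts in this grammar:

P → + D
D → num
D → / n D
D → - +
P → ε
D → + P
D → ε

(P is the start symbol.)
No FIRST/FIRST conflicts.

A FIRST/FIRST conflict occurs when two productions N → α and N → β for the same non-terminal have FIRST(α) ∩ FIRST(β) ≠ ∅ (with ε ∈ FIRST of a nullable right-hand side, so two nullable alternatives also conflict).

Productions for P:
  P → + D: FIRST = { '+' }
  P → ε: FIRST = { ε }
Productions for D:
  D → num: FIRST = { 'num' }
  D → / n D: FIRST = { '/' }
  D → - +: FIRST = { '-' }
  D → + P: FIRST = { '+' }
  D → ε: FIRST = { ε }

All alternatives of each non-terminal have pairwise disjoint FIRST sets.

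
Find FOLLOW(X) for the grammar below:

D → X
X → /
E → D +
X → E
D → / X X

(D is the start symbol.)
{ $, '+', '/' }

To compute FOLLOW(X), find every occurrence of X on a right-hand side N → α X β: add FIRST(β) \ {ε}, and if β is empty or nullable also add FOLLOW(N). Iterate to a fixed point.

In D → X: X is at the end, add FOLLOW(D)
In D → / X X: X is followed by X, add FIRST(X) \ {ε} = { '/' }
In D → / X X: X is at the end, add FOLLOW(D)

The FOLLOW sets referred to above (computed the same way, to a fixed point):
  FOLLOW(D) = { $, '+' }

Taking the union: FOLLOW(X) = { $, '+', '/' }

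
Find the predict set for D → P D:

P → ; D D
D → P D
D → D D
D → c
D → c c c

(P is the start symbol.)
{ ';' }

PREDICT(D → P D) = (FIRST(RHS) \ {ε}) ∪ (FOLLOW(D) if ε ∈ FIRST(RHS), i.e. RHS ⇒* ε)
FIRST(P) = { ';' }
FIRST(P D) = { ';' }
ε ∉ FIRST(P D), so FOLLOW(D) is not added.
PREDICT(D → P D) = { ';' }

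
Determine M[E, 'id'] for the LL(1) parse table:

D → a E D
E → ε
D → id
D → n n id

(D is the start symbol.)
E → ε

To find M[E, 'id'], we find productions for E where 'id' is in the predict set (PREDICT(N → α) = (FIRST(α) \ {ε}) ∪ (FOLLOW(N) if α ⇒* ε)).

Relevant sets:
  FOLLOW(E) = { 'a', 'id', 'n' }

E → ε: PREDICT = { 'a', 'id', 'n' }
  'id' is in predict set, so this production goes in M[E, 'id']

M[E, 'id'] = E → ε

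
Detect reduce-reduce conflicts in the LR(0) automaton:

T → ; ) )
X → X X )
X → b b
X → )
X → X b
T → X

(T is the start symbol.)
A reduce-reduce conflict occurs when an LR(0) state has two complete items [A → α .] and [B → β .] — both call for a reduction, and with no lookahead the parser cannot choose between them.

Augment with T' → T and build the canonical LR(0) collection (I0 = CLOSURE({[T' → . T]}), then GOTO on every symbol after a dot until no new states appear). It has 12 states:
  I0: { [T → . ; ) )], [T → . X], [T' → . T], [X → . )], [X → . X X )], [X → . X b], [X → . b b] }  — shift
  I1: { [X → ) .] }  — reduce
  I2: { [T → ; . ) )] }  — shift
  I3: { [T' → T .] }  — accept
  I4: { [T → X .], [X → . )], [X → . X X )], [X → . X b], [X → . b b], [X → X . X )], [X → X . b] }  — shift, reduce
  I5: { [X → b . b] }  — shift
  I6: { [X → b b .] }  — reduce
  I7: { [X → . )], [X → . X X )], [X → . X b], [X → . b b], [X → X . X )], [X → X . b], [X → X X . )] }  — shift
  I8: { [X → X b .], [X → b . b] }  — shift, reduce
  I9: { [X → ) .], [X → X X ) .] }  — 2 reduces
  I10: { [T → ; ) . )] }  — shift
  I11: { [T → ; ) ) .] }  — reduce

I9 contains complete items [X → ) .], [X → X X ) .] — reduce-reduce conflict.

Answer: Yes — I9: [X → ) .] vs [X → X X ) .]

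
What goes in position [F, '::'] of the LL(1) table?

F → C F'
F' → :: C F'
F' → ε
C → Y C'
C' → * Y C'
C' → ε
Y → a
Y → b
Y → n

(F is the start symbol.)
To find M[F, '::'], we find productions for F where '::' is in the predict set (PREDICT(N → α) = (FIRST(α) \ {ε}) ∪ (FOLLOW(N) if α ⇒* ε)).

Relevant sets:
  FIRST(C) = { 'a', 'b', 'n' }

F → C F': PREDICT = { 'a', 'b', 'n' }

M[F, '::'] is empty (no production applies)

Answer: Empty (error entry)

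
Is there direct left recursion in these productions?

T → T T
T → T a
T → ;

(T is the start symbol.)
Yes, T is left-recursive

T → T T: LEFT RECURSIVE (starts with T)
T → T a: LEFT RECURSIVE (starts with T)
T → ;: starts with ';'

The grammar has direct left recursion on: T.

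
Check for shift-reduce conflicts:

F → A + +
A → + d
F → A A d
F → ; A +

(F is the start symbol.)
A shift-reduce conflict occurs when an LR(0) state has both:
  - a complete (reduce) item [A → α .] (dot at the end), and
  - a shift item [B → β . c γ] (dot before a terminal).

Augment with F' → F and build the canonical LR(0) collection (I0 = CLOSURE({[F' → . F]}), then GOTO on every symbol after a dot until no new states appear). It has 12 states:
  I0: { [A → . + d], [F → . ; A +], [F → . A + +], [F → . A A d], [F' → . F] }  — shift
  I1: { [A → + . d] }  — shift
  I2: { [A → . + d], [F → ; . A +] }  — shift
  I3: { [A → . + d], [F → A . + +], [F → A . A d] }  — shift
  I4: { [F' → F .] }  — accept
  I5: { [A → + . d], [F → A + . +] }  — shift
  I6: { [F → A A . d] }  — shift
  I7: { [F → A A d .] }  — reduce
  I8: { [F → A + + .] }  — reduce
  I9: { [A → + d .] }  — reduce
  I10: { [F → ; A . +] }  — shift
  I11: { [F → ; A + .] }  — reduce

No state contains both a complete item and a shift item.

Answer: No shift-reduce conflicts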